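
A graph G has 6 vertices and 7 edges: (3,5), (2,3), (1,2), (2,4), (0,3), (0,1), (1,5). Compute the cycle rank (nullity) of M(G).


Cycle rank (nullity) = |E| - r(M) = |E| - (|V| - c).
|E| = 7, |V| = 6, c = 1.
Nullity = 7 - (6 - 1) = 7 - 5 = 2.

2


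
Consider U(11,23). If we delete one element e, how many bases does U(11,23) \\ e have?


Deleting e from U(11,23) gives U(11,22) since n > r.
Bases of U(11,22) = C(22,11) = 705432.

705432


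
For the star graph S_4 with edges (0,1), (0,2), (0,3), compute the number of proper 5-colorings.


P(tree, k) = k * (k-1)^(3) for any tree on 4 vertices.
P(5) = 5 * 4^3 = 5 * 64 = 320.

320


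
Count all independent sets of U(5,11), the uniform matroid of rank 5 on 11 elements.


Independent sets of U(5,11) are all subsets of size <= 5.
Count = C(11,0) + C(11,1) + C(11,2) + C(11,3) + C(11,4) + C(11,5)
     = 1 + 11 + 55 + 165 + 330 + 462
     = 1024.

1024


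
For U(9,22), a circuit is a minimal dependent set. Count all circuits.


In U(9,22), circuits are the (10)-element subsets.
Any set of 10 elements is dependent, and removing any one element gives
an independent set of size 9, so it is a minimal dependent set.
Number of circuits = C(22,10) = 646646.

646646


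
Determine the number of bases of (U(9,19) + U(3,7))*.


(M1+M2)* = M1* + M2*.
M1* = U(10,19), bases: C(19,10) = 92378.
M2* = U(4,7), bases: C(7,4) = 35.
|B(M*)| = 92378 * 35 = 3233230.

3233230


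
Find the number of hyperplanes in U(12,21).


Hyperplanes of U(12,21) are flats of rank 11.
In a uniform matroid, these are exactly the (11)-element subsets.
Count = C(21,11) = 352716.

352716


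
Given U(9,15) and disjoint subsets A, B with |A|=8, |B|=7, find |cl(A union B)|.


|A union B| = 8 + 7 = 15 (disjoint).
In U(9,15), cl(S) = S if |S| < 9, else cl(S) = E.
Since 15 >= 9, cl(A union B) = E.
|cl(A union B)| = 15.

15


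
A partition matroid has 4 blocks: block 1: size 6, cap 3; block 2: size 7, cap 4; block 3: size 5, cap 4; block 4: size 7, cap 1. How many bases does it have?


A basis picks exactly ci elements from block i.
Number of bases = product of C(|Si|, ci).
= C(6,3) * C(7,4) * C(5,4) * C(7,1)
= 20 * 35 * 5 * 7
= 24500.

24500


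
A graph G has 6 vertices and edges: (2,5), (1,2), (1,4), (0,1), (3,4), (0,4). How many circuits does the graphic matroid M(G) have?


A circuit in a graphic matroid = edge set of a simple cycle.
G has 6 vertices and 6 edges.
Enumerating all minimal edge subsets forming cycles...
Total circuits found: 1.

1


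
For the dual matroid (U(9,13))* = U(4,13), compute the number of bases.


The dual of U(r,n) is U(n-r, n) = U(4,13).
Bases of U(4,13) are all (4)-element subsets.
|B(M*)| = C(13,4) = (13 * 12 * 11 * 10) / (1 * 2 * 3 * 4) = 715.

715


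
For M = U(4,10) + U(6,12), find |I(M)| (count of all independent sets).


For a direct sum, |I(M1+M2)| = |I(M1)| * |I(M2)|.
|I(U(4,10))| = sum C(10,k) for k=0..4 = 386.
|I(U(6,12))| = sum C(12,k) for k=0..6 = 2510.
Total = 386 * 2510 = 968860.

968860


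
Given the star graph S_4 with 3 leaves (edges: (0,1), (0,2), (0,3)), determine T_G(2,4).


A star on 4 vertices is a tree with 3 edges.
T(x,y) = x^(3) for any tree.
T(2,4) = 2^3 = 8.

8


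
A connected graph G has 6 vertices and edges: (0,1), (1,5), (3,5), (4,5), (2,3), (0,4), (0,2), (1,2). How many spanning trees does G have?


By Kirchhoff's matrix tree theorem, the number of spanning trees equals
the determinant of any cofactor of the Laplacian matrix L.
G has 6 vertices and 8 edges.
Computing the (5 x 5) cofactor determinant gives 35.

35


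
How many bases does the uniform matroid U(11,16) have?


Bases of U(11,16) are all 11-element subsets of the 16-element ground set.
Number of bases = C(16,11).
(16 choose 11) = 4368.

4368


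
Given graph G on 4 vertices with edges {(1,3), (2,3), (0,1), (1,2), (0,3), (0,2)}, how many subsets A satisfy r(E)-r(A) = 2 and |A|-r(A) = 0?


R(x,y) = sum over A in 2^E of x^(r(E)-r(A)) * y^(|A|-r(A)).
G has 4 vertices, 6 edges. r(E) = 3.
Enumerate all 2^6 = 64 subsets.
Count subsets with r(E)-r(A)=2 and |A|-r(A)=0: 6.

6


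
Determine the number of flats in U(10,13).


Flats of U(10,13): every subset of size < 10 is a flat, plus E itself.
Count = C(13,0) + C(13,1) + C(13,2) + C(13,3) + C(13,4) + C(13,5) + C(13,6) + C(13,7) + C(13,8) + C(13,9) + 1
     = 1 + 13 + 78 + 286 + 715 + 1287 + 1716 + 1716 + 1287 + 715 + 1
     = 7815.

7815


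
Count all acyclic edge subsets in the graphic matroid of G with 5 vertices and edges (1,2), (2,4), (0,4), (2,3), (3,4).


An independent set in a graphic matroid is an acyclic edge subset.
G has 5 vertices and 5 edges.
Enumerate all 2^5 = 32 subsets, checking for acyclicity.
Total independent sets = 28.

28


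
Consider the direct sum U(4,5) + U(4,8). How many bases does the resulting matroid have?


Bases of a direct sum M1 + M2: |B| = |B(M1)| * |B(M2)|.
|B(U(4,5))| = C(5,4) = 5.
|B(U(4,8))| = C(8,4) = 70.
Total bases = 5 * 70 = 350.

350


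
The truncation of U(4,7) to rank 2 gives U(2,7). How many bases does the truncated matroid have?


Truncating U(4,7) to rank 2 gives U(2,7).
Bases of U(2,7) are all 2-element subsets of 7 elements.
Number of bases = C(7,2) = (7 * 6) / (1 * 2) = 21.

21


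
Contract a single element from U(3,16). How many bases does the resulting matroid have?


Contracting e from U(3,16) gives U(2,15).
Bases of U(2,15) = C(15,2) = 15! / (2! * 13!) = 105.

105


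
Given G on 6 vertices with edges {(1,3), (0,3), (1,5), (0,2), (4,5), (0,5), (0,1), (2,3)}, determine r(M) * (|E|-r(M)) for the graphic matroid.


r(M) = |V| - c = 6 - 1 = 5.
nullity = |E| - r(M) = 8 - 5 = 3.
Product = 5 * 3 = 15.

15


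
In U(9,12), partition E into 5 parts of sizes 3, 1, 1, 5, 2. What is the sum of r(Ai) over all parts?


r(Ai) = min(|Ai|, 9) for each part.
Sum = min(3,9) + min(1,9) + min(1,9) + min(5,9) + min(2,9)
    = 3 + 1 + 1 + 5 + 2
    = 12.

12


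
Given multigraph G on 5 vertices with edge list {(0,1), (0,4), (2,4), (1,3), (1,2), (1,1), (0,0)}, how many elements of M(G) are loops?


In a graphic matroid, a loop is a self-loop edge (u,u) with rank 0.
Examining all 7 edges for self-loops...
Self-loops found: (1,1), (0,0)
Number of loops = 2.

2


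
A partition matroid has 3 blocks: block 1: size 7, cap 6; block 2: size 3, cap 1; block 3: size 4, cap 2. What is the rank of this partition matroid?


Rank of a partition matroid = sum of min(|Si|, ci) for each block.
= min(7,6) + min(3,1) + min(4,2)
= 6 + 1 + 2
= 9.

9


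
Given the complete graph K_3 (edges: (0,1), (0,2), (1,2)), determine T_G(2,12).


T(K_3; x,y) = x^2 + x + y.
T(2,12) = 4 + 2 + 12 = 18.

18


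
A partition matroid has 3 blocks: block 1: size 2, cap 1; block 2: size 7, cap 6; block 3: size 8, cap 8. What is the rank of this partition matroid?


Rank of a partition matroid = sum of min(|Si|, ci) for each block.
= min(2,1) + min(7,6) + min(8,8)
= 1 + 6 + 8
= 15.

15


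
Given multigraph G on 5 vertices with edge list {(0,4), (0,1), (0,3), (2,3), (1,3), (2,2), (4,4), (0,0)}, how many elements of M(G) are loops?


In a graphic matroid, a loop is a self-loop edge (u,u) with rank 0.
Examining all 8 edges for self-loops...
Self-loops found: (2,2), (4,4), (0,0)
Number of loops = 3.

3


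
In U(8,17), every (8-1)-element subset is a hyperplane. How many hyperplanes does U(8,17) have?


Hyperplanes of U(8,17) are flats of rank 7.
In a uniform matroid, these are exactly the (7)-element subsets.
Count = C(17,7) = 17! / (7! * 10!) = 19448.

19448


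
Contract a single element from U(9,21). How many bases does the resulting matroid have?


Contracting e from U(9,21) gives U(8,20).
Bases of U(8,20) = C(20,8) = 125970.

125970


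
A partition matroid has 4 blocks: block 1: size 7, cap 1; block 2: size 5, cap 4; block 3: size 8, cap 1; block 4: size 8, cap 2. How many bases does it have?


A basis picks exactly ci elements from block i.
Number of bases = product of C(|Si|, ci).
= C(7,1) * C(5,4) * C(8,1) * C(8,2)
= 7 * 5 * 8 * 28
= 7840.

7840


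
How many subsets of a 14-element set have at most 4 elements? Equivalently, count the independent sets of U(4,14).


Independent sets of U(4,14) are all subsets of size <= 4.
Count = C(14,0) + C(14,1) + C(14,2) + C(14,3) + C(14,4)
     = 1 + 14 + 91 + 364 + 1001
     = 1471.

1471


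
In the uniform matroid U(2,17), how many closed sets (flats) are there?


Flats of U(2,17): every subset of size < 2 is a flat, plus E itself.
Count = C(17,0) + C(17,1) + 1
     = 1 + 17 + 1
     = 19.

19


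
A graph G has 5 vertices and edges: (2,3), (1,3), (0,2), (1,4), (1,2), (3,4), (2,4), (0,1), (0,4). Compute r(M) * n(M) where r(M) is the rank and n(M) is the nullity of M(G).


r(M) = |V| - c = 5 - 1 = 4.
nullity = |E| - r(M) = 9 - 4 = 5.
Product = 4 * 5 = 20.

20


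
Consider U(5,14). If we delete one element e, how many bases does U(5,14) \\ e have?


Deleting e from U(5,14) gives U(5,13) since n > r.
Bases of U(5,13) = C(13,5) = 1287.

1287


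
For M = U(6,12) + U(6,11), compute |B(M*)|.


(M1+M2)* = M1* + M2*.
M1* = U(6,12), bases: C(12,6) = 924.
M2* = U(5,11), bases: C(11,5) = 462.
|B(M*)| = 924 * 462 = 426888.

426888


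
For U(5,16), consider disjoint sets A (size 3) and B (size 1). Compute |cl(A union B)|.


|A union B| = 3 + 1 = 4 (disjoint).
In U(5,16), cl(S) = S if |S| < 5, else cl(S) = E.
Since 4 < 5, cl(A union B) = A union B.
|cl(A union B)| = 4.

4


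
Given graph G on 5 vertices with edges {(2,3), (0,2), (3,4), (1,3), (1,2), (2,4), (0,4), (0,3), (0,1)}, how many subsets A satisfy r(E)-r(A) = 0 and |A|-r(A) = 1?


R(x,y) = sum over A in 2^E of x^(r(E)-r(A)) * y^(|A|-r(A)).
G has 5 vertices, 9 edges. r(E) = 4.
Enumerate all 2^9 = 512 subsets.
Count subsets with r(E)-r(A)=0 and |A|-r(A)=1: 111.

111


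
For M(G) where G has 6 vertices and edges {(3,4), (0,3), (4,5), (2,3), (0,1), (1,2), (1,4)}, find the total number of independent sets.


An independent set in a graphic matroid is an acyclic edge subset.
G has 6 vertices and 7 edges.
Enumerate all 2^7 = 128 subsets, checking for acyclicity.
Total independent sets = 108.

108


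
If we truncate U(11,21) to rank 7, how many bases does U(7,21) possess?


Truncating U(11,21) to rank 7 gives U(7,21).
Bases of U(7,21) are all 7-element subsets of 21 elements.
Number of bases = (21 choose 7) = 116280.

116280


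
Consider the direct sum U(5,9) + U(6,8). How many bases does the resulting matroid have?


Bases of a direct sum M1 + M2: |B| = |B(M1)| * |B(M2)|.
|B(U(5,9))| = C(9,5) = 126.
|B(U(6,8))| = C(8,6) = 28.
Total bases = 126 * 28 = 3528.

3528


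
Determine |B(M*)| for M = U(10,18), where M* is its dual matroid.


The dual of U(r,n) is U(n-r, n) = U(8,18).
Bases of U(8,18) are all (8)-element subsets.
|B(M*)| = C(18,8) = 43758.

43758


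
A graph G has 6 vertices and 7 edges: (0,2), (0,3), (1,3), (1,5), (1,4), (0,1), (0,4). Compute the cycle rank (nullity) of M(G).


Cycle rank (nullity) = |E| - r(M) = |E| - (|V| - c).
|E| = 7, |V| = 6, c = 1.
Nullity = 7 - (6 - 1) = 7 - 5 = 2.

2


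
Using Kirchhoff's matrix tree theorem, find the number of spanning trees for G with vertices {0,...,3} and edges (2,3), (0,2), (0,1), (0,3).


By Kirchhoff's matrix tree theorem, the number of spanning trees equals
the determinant of any cofactor of the Laplacian matrix L.
G has 4 vertices and 4 edges.
Computing the (3 x 3) cofactor determinant gives 3.

3


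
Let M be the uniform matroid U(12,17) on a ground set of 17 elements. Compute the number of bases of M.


Bases of U(12,17) are all 12-element subsets of the 17-element ground set.
Number of bases = C(17,12).
C(17,12) = 6188.

6188


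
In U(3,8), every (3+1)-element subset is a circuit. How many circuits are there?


In U(3,8), circuits are the (4)-element subsets.
Any set of 4 elements is dependent, and removing any one element gives
an independent set of size 3, so it is a minimal dependent set.
Number of circuits = C(8,4) = (8 * 7 * 6 * 5) / (1 * 2 * 3 * 4) = 70.

70


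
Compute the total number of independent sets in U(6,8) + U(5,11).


For a direct sum, |I(M1+M2)| = |I(M1)| * |I(M2)|.
|I(U(6,8))| = sum C(8,k) for k=0..6 = 247.
|I(U(5,11))| = sum C(11,k) for k=0..5 = 1024.
Total = 247 * 1024 = 252928.

252928


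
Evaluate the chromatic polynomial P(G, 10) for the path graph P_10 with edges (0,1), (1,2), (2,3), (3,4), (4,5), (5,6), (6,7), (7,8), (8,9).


P(P_10, k) = k * (k-1)^(9).
P(10) = 10 * 9^9 = 10 * 387420489 = 3874204890.

3874204890


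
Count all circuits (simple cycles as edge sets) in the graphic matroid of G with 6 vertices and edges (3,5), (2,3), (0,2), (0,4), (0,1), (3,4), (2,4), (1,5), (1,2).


A circuit in a graphic matroid = edge set of a simple cycle.
G has 6 vertices and 9 edges.
Enumerating all minimal edge subsets forming cycles...
Total circuits found: 13.

13


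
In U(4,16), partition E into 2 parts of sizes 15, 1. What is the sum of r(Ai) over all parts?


r(Ai) = min(|Ai|, 4) for each part.
Sum = min(15,4) + min(1,4)
    = 4 + 1
    = 5.

5


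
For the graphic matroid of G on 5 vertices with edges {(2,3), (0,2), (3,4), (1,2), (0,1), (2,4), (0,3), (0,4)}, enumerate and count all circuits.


A circuit in a graphic matroid = edge set of a simple cycle.
G has 5 vertices and 8 edges.
Enumerating all minimal edge subsets forming cycles...
Total circuits found: 12.

12


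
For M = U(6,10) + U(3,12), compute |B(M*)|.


(M1+M2)* = M1* + M2*.
M1* = U(4,10), bases: C(10,4) = 210.
M2* = U(9,12), bases: C(12,9) = 220.
|B(M*)| = 210 * 220 = 46200.

46200


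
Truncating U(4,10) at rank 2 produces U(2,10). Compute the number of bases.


Truncating U(4,10) to rank 2 gives U(2,10).
Bases of U(2,10) are all 2-element subsets of 10 elements.
Number of bases = (10 choose 2) = 45.

45


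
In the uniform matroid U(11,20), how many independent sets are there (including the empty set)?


Independent sets of U(11,20) are all subsets of size <= 11.
Count = C(20,0) + C(20,1) + C(20,2) + C(20,3) + C(20,4) + C(20,5) + C(20,6) + C(20,7) + C(20,8) + C(20,9) + C(20,10) + C(20,11)
     = 1 + 20 + 190 + 1140 + 4845 + 15504 + 38760 + 77520 + 125970 + 167960 + 184756 + 167960
     = 784626.

784626


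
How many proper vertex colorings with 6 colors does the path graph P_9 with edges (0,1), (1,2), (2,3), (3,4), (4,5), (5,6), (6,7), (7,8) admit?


P(P_9, k) = k * (k-1)^(8).
P(6) = 6 * 5^8 = 6 * 390625 = 2343750.

2343750


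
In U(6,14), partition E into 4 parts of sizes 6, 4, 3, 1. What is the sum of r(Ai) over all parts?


r(Ai) = min(|Ai|, 6) for each part.
Sum = min(6,6) + min(4,6) + min(3,6) + min(1,6)
    = 6 + 4 + 3 + 1
    = 14.

14


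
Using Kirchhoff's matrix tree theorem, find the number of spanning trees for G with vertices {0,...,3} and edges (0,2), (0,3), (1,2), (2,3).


By Kirchhoff's matrix tree theorem, the number of spanning trees equals
the determinant of any cofactor of the Laplacian matrix L.
G has 4 vertices and 4 edges.
Computing the (3 x 3) cofactor determinant gives 3.

3


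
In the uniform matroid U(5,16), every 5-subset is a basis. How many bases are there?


Bases of U(5,16) are all 5-element subsets of the 16-element ground set.
Number of bases = C(16,5).
C(16,5) = 4368.

4368


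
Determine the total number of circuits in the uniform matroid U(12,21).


In U(12,21), circuits are the (13)-element subsets.
Any set of 13 elements is dependent, and removing any one element gives
an independent set of size 12, so it is a minimal dependent set.
Number of circuits = (21 choose 13) = 203490.

203490


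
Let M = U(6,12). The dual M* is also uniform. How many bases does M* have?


The dual of U(r,n) is U(n-r, n) = U(6,12).
Bases of U(6,12) are all (6)-element subsets.
|B(M*)| = C(12,6) = 12! / (6! * 6!) = 924.

924


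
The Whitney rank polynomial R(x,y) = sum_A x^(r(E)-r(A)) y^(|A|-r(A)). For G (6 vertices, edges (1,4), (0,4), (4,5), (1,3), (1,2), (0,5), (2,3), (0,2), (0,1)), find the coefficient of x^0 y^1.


R(x,y) = sum over A in 2^E of x^(r(E)-r(A)) * y^(|A|-r(A)).
G has 6 vertices, 9 edges. r(E) = 5.
Enumerate all 2^9 = 512 subsets.
Count subsets with r(E)-r(A)=0 and |A|-r(A)=1: 65.

65


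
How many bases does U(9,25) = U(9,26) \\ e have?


Deleting e from U(9,26) gives U(9,25) since n > r.
Bases of U(9,25) = C(25,9) = 25! / (9! * 16!) = 2042975.

2042975


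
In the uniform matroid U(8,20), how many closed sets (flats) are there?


Flats of U(8,20): every subset of size < 8 is a flat, plus E itself.
Count = C(20,0) + C(20,1) + C(20,2) + C(20,3) + C(20,4) + C(20,5) + C(20,6) + C(20,7) + 1
     = 1 + 20 + 190 + 1140 + 4845 + 15504 + 38760 + 77520 + 1
     = 137981.

137981


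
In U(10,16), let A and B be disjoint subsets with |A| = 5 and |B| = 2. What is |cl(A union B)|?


|A union B| = 5 + 2 = 7 (disjoint).
In U(10,16), cl(S) = S if |S| < 10, else cl(S) = E.
Since 7 < 10, cl(A union B) = A union B.
|cl(A union B)| = 7.

7


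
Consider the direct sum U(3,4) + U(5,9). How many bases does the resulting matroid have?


Bases of a direct sum M1 + M2: |B| = |B(M1)| * |B(M2)|.
|B(U(3,4))| = C(4,3) = 4.
|B(U(5,9))| = C(9,5) = 126.
Total bases = 4 * 126 = 504.

504


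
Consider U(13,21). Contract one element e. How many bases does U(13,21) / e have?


Contracting e from U(13,21) gives U(12,20).
Bases of U(12,20) = C(20,12) = 20! / (12! * 8!) = 125970.

125970


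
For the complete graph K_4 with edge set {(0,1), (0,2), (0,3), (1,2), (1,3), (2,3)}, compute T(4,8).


T(K_4; x,y) = x^3 + 3x^2 + 4xy + 2x + y^3 + 3y^2 + 2y.
Substituting x=4, y=8:
= 64 + 48 + 128 + 8 + 512 + 192 + 16
= 968.

968


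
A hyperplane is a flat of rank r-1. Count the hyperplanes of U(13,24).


Hyperplanes of U(13,24) are flats of rank 12.
In a uniform matroid, these are exactly the (12)-element subsets.
Count = C(24,12) = 24! / (12! * 12!) = 2704156.

2704156


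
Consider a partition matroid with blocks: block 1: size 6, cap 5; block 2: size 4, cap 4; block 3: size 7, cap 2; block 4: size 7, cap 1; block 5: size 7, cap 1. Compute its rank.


Rank of a partition matroid = sum of min(|Si|, ci) for each block.
= min(6,5) + min(4,4) + min(7,2) + min(7,1) + min(7,1)
= 5 + 4 + 2 + 1 + 1
= 13.

13


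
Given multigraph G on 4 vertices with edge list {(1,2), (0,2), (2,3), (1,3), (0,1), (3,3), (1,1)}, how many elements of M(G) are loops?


In a graphic matroid, a loop is a self-loop edge (u,u) with rank 0.
Examining all 7 edges for self-loops...
Self-loops found: (3,3), (1,1)
Number of loops = 2.

2


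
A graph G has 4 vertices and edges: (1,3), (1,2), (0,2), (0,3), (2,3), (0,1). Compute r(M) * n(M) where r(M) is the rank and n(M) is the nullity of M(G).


r(M) = |V| - c = 4 - 1 = 3.
nullity = |E| - r(M) = 6 - 3 = 3.
Product = 3 * 3 = 9.

9


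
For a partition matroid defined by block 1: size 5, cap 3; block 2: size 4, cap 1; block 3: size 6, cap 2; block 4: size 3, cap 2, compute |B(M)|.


A basis picks exactly ci elements from block i.
Number of bases = product of C(|Si|, ci).
= C(5,3) * C(4,1) * C(6,2) * C(3,2)
= 10 * 4 * 15 * 3
= 1800.

1800


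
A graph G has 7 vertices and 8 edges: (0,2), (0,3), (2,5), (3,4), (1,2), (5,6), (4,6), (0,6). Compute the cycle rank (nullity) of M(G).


Cycle rank (nullity) = |E| - r(M) = |E| - (|V| - c).
|E| = 8, |V| = 7, c = 1.
Nullity = 8 - (7 - 1) = 8 - 6 = 2.

2


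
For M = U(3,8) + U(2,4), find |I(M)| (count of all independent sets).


For a direct sum, |I(M1+M2)| = |I(M1)| * |I(M2)|.
|I(U(3,8))| = sum C(8,k) for k=0..3 = 93.
|I(U(2,4))| = sum C(4,k) for k=0..2 = 11.
Total = 93 * 11 = 1023.

1023


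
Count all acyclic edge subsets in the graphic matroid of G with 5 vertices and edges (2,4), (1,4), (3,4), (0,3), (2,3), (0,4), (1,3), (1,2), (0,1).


An independent set in a graphic matroid is an acyclic edge subset.
G has 5 vertices and 9 edges.
Enumerate all 2^9 = 512 subsets, checking for acyclicity.
Total independent sets = 198.

198


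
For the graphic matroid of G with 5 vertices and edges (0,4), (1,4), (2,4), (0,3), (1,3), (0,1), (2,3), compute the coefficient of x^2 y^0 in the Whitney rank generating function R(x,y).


R(x,y) = sum over A in 2^E of x^(r(E)-r(A)) * y^(|A|-r(A)).
G has 5 vertices, 7 edges. r(E) = 4.
Enumerate all 2^7 = 128 subsets.
Count subsets with r(E)-r(A)=2 and |A|-r(A)=0: 21.

21


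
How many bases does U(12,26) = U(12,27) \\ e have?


Deleting e from U(12,27) gives U(12,26) since n > r.
Bases of U(12,26) = C(26,12) = 9657700.

9657700


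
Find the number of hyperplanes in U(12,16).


Hyperplanes of U(12,16) are flats of rank 11.
In a uniform matroid, these are exactly the (11)-element subsets.
Count = (16 choose 11) = 4368.

4368


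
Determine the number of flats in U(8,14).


Flats of U(8,14): every subset of size < 8 is a flat, plus E itself.
Count = (14 choose 0) + (14 choose 1) + (14 choose 2) + (14 choose 3) + (14 choose 4) + (14 choose 5) + (14 choose 6) + (14 choose 7) + 1
     = 1 + 14 + 91 + 364 + 1001 + 2002 + 3003 + 3432 + 1
     = 9909.

9909


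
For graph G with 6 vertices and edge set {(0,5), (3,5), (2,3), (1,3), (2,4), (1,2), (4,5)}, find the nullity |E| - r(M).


Cycle rank (nullity) = |E| - r(M) = |E| - (|V| - c).
|E| = 7, |V| = 6, c = 1.
Nullity = 7 - (6 - 1) = 7 - 5 = 2.

2


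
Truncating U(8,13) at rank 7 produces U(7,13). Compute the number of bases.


Truncating U(8,13) to rank 7 gives U(7,13).
Bases of U(7,13) are all 7-element subsets of 13 elements.
Number of bases = C(13,7) = 1716.

1716


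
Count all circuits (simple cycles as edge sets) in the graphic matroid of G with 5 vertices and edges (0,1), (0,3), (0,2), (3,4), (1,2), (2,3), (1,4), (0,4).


A circuit in a graphic matroid = edge set of a simple cycle.
G has 5 vertices and 8 edges.
Enumerating all minimal edge subsets forming cycles...
Total circuits found: 13.

13


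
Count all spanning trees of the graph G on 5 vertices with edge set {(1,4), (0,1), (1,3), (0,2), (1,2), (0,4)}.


By Kirchhoff's matrix tree theorem, the number of spanning trees equals
the determinant of any cofactor of the Laplacian matrix L.
G has 5 vertices and 6 edges.
Computing the (4 x 4) cofactor determinant gives 8.

8


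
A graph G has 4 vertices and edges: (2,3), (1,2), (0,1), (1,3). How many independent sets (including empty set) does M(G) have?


An independent set in a graphic matroid is an acyclic edge subset.
G has 4 vertices and 4 edges.
Enumerate all 2^4 = 16 subsets, checking for acyclicity.
Total independent sets = 14.

14


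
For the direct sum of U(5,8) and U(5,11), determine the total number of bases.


Bases of a direct sum M1 + M2: |B| = |B(M1)| * |B(M2)|.
|B(U(5,8))| = C(8,5) = 56.
|B(U(5,11))| = C(11,5) = 462.
Total bases = 56 * 462 = 25872.

25872


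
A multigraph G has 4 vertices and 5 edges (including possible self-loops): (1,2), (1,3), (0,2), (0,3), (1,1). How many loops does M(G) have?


In a graphic matroid, a loop is a self-loop edge (u,u) with rank 0.
Examining all 5 edges for self-loops...
Self-loops found: (1,1)
Number of loops = 1.

1


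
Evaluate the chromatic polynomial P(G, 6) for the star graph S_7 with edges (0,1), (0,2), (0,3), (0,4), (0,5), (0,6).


P(tree, k) = k * (k-1)^(6) for any tree on 7 vertices.
P(6) = 6 * 5^6 = 6 * 15625 = 93750.

93750


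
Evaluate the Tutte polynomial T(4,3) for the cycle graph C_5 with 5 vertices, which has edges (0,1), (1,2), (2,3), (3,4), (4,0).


T(C_5; x,y) = x + x^2 + ... + x^(4) + y.
T(4,3) = 4^1 + 4^2 + 4^3 + 4^4 + 3
= 4 + 16 + 64 + 256 + 3
= 343.

343


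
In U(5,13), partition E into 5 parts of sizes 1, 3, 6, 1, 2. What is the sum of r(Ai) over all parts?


r(Ai) = min(|Ai|, 5) for each part.
Sum = min(1,5) + min(3,5) + min(6,5) + min(1,5) + min(2,5)
    = 1 + 3 + 5 + 1 + 2
    = 12.

12


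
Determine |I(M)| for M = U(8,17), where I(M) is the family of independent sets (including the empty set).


Independent sets of U(8,17) are all subsets of size <= 8.
Count = C(17,0) + C(17,1) + C(17,2) + C(17,3) + C(17,4) + C(17,5) + C(17,6) + C(17,7) + C(17,8)
     = 1 + 17 + 136 + 680 + 2380 + 6188 + 12376 + 19448 + 24310
     = 65536.

65536


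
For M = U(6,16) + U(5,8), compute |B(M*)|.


(M1+M2)* = M1* + M2*.
M1* = U(10,16), bases: C(16,10) = 8008.
M2* = U(3,8), bases: C(8,3) = 56.
|B(M*)| = 8008 * 56 = 448448.

448448


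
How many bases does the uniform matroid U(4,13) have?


Bases of U(4,13) are all 4-element subsets of the 13-element ground set.
Number of bases = C(13,4).
(13 choose 4) = 715.

715


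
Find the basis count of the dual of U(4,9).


The dual of U(r,n) is U(n-r, n) = U(5,9).
Bases of U(5,9) are all (5)-element subsets.
|B(M*)| = (9 choose 5) = 126.

126


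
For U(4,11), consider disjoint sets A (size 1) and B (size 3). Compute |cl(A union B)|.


|A union B| = 1 + 3 = 4 (disjoint).
In U(4,11), cl(S) = S if |S| < 4, else cl(S) = E.
Since 4 >= 4, cl(A union B) = E.
|cl(A union B)| = 11.

11


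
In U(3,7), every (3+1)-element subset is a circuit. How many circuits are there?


In U(3,7), circuits are the (4)-element subsets.
Any set of 4 elements is dependent, and removing any one element gives
an independent set of size 3, so it is a minimal dependent set.
Number of circuits = C(7,4) = 7! / (4! * 3!) = 35.

35


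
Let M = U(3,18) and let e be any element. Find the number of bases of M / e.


Contracting e from U(3,18) gives U(2,17).
Bases of U(2,17) = C(17,2) = (17 * 16) / (1 * 2) = 136.

136


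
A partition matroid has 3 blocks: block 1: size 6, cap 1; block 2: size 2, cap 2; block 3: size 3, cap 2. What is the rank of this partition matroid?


Rank of a partition matroid = sum of min(|Si|, ci) for each block.
= min(6,1) + min(2,2) + min(3,2)
= 1 + 2 + 2
= 5.

5


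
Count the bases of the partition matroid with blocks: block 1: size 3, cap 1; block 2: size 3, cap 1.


A basis picks exactly ci elements from block i.
Number of bases = product of C(|Si|, ci).
= C(3,1) * C(3,1)
= 3 * 3
= 9.

9


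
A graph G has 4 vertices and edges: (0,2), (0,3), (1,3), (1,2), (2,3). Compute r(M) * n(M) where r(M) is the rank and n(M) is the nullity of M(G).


r(M) = |V| - c = 4 - 1 = 3.
nullity = |E| - r(M) = 5 - 3 = 2.
Product = 3 * 2 = 6.

6


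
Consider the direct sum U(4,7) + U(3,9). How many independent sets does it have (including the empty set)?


For a direct sum, |I(M1+M2)| = |I(M1)| * |I(M2)|.
|I(U(4,7))| = sum C(7,k) for k=0..4 = 99.
|I(U(3,9))| = sum C(9,k) for k=0..3 = 130.
Total = 99 * 130 = 12870.

12870


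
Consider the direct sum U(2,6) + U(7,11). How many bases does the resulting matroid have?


Bases of a direct sum M1 + M2: |B| = |B(M1)| * |B(M2)|.
|B(U(2,6))| = C(6,2) = 15.
|B(U(7,11))| = C(11,7) = 330.
Total bases = 15 * 330 = 4950.

4950


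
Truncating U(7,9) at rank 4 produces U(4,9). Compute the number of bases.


Truncating U(7,9) to rank 4 gives U(4,9).
Bases of U(4,9) are all 4-element subsets of 9 elements.
Number of bases = C(9,4) = (9 * 8 * 7 * 6) / (1 * 2 * 3 * 4) = 126.

126


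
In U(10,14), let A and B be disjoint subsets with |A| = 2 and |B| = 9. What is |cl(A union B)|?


|A union B| = 2 + 9 = 11 (disjoint).
In U(10,14), cl(S) = S if |S| < 10, else cl(S) = E.
Since 11 >= 10, cl(A union B) = E.
|cl(A union B)| = 14.

14


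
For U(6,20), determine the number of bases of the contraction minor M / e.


Contracting e from U(6,20) gives U(5,19).
Bases of U(5,19) = (19 choose 5) = 11628.

11628


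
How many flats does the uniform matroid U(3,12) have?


Flats of U(3,12): every subset of size < 3 is a flat, plus E itself.
Count = (12 choose 0) + (12 choose 1) + (12 choose 2) + 1
     = 1 + 12 + 66 + 1
     = 80.

80


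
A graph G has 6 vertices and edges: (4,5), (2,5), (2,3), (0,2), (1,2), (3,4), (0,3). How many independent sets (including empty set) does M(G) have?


An independent set in a graphic matroid is an acyclic edge subset.
G has 6 vertices and 7 edges.
Enumerate all 2^7 = 128 subsets, checking for acyclicity.
Total independent sets = 104.

104


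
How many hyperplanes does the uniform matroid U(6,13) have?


Hyperplanes of U(6,13) are flats of rank 5.
In a uniform matroid, these are exactly the (5)-element subsets.
Count = C(13,5) = 1287.

1287


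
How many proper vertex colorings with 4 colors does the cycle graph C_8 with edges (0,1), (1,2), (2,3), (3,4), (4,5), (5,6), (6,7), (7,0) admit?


P(C_8, k) = (k-1)^8 + (-1)^8*(k-1).
P(4) = (3)^8 + 3
= 6561 + 3 = 6564.

6564


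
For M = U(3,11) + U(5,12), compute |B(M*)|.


(M1+M2)* = M1* + M2*.
M1* = U(8,11), bases: C(11,8) = 165.
M2* = U(7,12), bases: C(12,7) = 792.
|B(M*)| = 165 * 792 = 130680.

130680


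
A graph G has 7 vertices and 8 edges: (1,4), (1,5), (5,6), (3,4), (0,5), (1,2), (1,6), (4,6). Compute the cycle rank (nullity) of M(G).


Cycle rank (nullity) = |E| - r(M) = |E| - (|V| - c).
|E| = 8, |V| = 7, c = 1.
Nullity = 8 - (7 - 1) = 8 - 6 = 2.

2


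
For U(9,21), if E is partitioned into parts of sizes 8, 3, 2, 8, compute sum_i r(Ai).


r(Ai) = min(|Ai|, 9) for each part.
Sum = min(8,9) + min(3,9) + min(2,9) + min(8,9)
    = 8 + 3 + 2 + 8
    = 21.

21


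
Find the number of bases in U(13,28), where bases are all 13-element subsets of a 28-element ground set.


Bases of U(13,28) are all 13-element subsets of the 28-element ground set.
Number of bases = C(28,13).
(28 choose 13) = 37442160.

37442160


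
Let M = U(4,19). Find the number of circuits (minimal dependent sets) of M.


In U(4,19), circuits are the (5)-element subsets.
Any set of 5 elements is dependent, and removing any one element gives
an independent set of size 4, so it is a minimal dependent set.
Number of circuits = C(19,5) = 19! / (5! * 14!) = 11628.

11628


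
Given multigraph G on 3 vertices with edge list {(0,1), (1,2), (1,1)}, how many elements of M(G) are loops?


In a graphic matroid, a loop is a self-loop edge (u,u) with rank 0.
Examining all 3 edges for self-loops...
Self-loops found: (1,1)
Number of loops = 1.

1


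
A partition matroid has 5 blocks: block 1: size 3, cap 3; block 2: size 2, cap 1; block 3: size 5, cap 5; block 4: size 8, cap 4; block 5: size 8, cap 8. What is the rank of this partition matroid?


Rank of a partition matroid = sum of min(|Si|, ci) for each block.
= min(3,3) + min(2,1) + min(5,5) + min(8,4) + min(8,8)
= 3 + 1 + 5 + 4 + 8
= 21.

21


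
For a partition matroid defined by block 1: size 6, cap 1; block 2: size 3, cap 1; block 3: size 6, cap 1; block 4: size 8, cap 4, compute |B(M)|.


A basis picks exactly ci elements from block i.
Number of bases = product of C(|Si|, ci).
= C(6,1) * C(3,1) * C(6,1) * C(8,4)
= 6 * 3 * 6 * 70
= 7560.

7560


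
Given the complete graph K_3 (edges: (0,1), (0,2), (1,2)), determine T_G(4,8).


T(K_3; x,y) = x^2 + x + y.
T(4,8) = 16 + 4 + 8 = 28.

28


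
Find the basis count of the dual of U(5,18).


The dual of U(r,n) is U(n-r, n) = U(13,18).
Bases of U(13,18) are all (13)-element subsets.
|B(M*)| = C(18,13) = 8568.

8568


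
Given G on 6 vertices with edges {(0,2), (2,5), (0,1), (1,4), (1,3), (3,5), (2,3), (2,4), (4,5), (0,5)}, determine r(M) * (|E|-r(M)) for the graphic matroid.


r(M) = |V| - c = 6 - 1 = 5.
nullity = |E| - r(M) = 10 - 5 = 5.
Product = 5 * 5 = 25.

25


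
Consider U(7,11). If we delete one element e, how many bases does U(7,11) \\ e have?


Deleting e from U(7,11) gives U(7,10) since n > r.
Bases of U(7,10) = C(10,7) = 120.

120


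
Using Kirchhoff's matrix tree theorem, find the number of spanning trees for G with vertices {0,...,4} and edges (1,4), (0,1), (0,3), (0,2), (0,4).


By Kirchhoff's matrix tree theorem, the number of spanning trees equals
the determinant of any cofactor of the Laplacian matrix L.
G has 5 vertices and 5 edges.
Computing the (4 x 4) cofactor determinant gives 3.

3


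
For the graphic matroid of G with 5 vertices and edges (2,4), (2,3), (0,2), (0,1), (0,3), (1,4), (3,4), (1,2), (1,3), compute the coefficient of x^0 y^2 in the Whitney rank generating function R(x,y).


R(x,y) = sum over A in 2^E of x^(r(E)-r(A)) * y^(|A|-r(A)).
G has 5 vertices, 9 edges. r(E) = 4.
Enumerate all 2^9 = 512 subsets.
Count subsets with r(E)-r(A)=0 and |A|-r(A)=2: 82.

82


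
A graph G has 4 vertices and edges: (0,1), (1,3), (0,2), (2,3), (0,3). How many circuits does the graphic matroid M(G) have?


A circuit in a graphic matroid = edge set of a simple cycle.
G has 4 vertices and 5 edges.
Enumerating all minimal edge subsets forming cycles...
Total circuits found: 3.

3


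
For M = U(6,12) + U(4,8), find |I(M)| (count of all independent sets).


For a direct sum, |I(M1+M2)| = |I(M1)| * |I(M2)|.
|I(U(6,12))| = sum C(12,k) for k=0..6 = 2510.
|I(U(4,8))| = sum C(8,k) for k=0..4 = 163.
Total = 2510 * 163 = 409130.

409130


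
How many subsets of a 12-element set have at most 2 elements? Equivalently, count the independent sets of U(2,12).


Independent sets of U(2,12) are all subsets of size <= 2.
Count = C(12,0) + C(12,1) + C(12,2)
     = 1 + 12 + 66
     = 79.

79


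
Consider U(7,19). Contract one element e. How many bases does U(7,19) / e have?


Contracting e from U(7,19) gives U(6,18).
Bases of U(6,18) = C(18,6) = 18564.

18564


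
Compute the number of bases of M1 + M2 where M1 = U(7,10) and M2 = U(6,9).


Bases of a direct sum M1 + M2: |B| = |B(M1)| * |B(M2)|.
|B(U(7,10))| = C(10,7) = 120.
|B(U(6,9))| = C(9,6) = 84.
Total bases = 120 * 84 = 10080.

10080


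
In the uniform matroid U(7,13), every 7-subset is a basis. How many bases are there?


Bases of U(7,13) are all 7-element subsets of the 13-element ground set.
Number of bases = C(13,7).
C(13,7) = 1716.

1716


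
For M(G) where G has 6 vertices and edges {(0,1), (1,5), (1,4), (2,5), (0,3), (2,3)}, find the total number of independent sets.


An independent set in a graphic matroid is an acyclic edge subset.
G has 6 vertices and 6 edges.
Enumerate all 2^6 = 64 subsets, checking for acyclicity.
Total independent sets = 62.

62


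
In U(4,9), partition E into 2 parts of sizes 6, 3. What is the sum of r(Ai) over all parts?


r(Ai) = min(|Ai|, 4) for each part.
Sum = min(6,4) + min(3,4)
    = 4 + 3
    = 7.

7


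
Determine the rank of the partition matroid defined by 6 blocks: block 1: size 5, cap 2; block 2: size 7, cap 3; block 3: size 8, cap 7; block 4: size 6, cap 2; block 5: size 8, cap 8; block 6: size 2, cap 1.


Rank of a partition matroid = sum of min(|Si|, ci) for each block.
= min(5,2) + min(7,3) + min(8,7) + min(6,2) + min(8,8) + min(2,1)
= 2 + 3 + 7 + 2 + 8 + 1
= 23.

23


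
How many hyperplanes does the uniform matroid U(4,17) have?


Hyperplanes of U(4,17) are flats of rank 3.
In a uniform matroid, these are exactly the (3)-element subsets.
Count = C(17,3) = 17! / (3! * 14!) = 680.

680


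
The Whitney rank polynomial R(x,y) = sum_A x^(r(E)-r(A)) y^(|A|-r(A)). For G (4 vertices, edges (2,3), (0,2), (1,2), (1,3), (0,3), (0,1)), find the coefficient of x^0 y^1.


R(x,y) = sum over A in 2^E of x^(r(E)-r(A)) * y^(|A|-r(A)).
G has 4 vertices, 6 edges. r(E) = 3.
Enumerate all 2^6 = 64 subsets.
Count subsets with r(E)-r(A)=0 and |A|-r(A)=1: 15.

15


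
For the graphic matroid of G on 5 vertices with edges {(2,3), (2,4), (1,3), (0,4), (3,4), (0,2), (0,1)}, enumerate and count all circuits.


A circuit in a graphic matroid = edge set of a simple cycle.
G has 5 vertices and 7 edges.
Enumerating all minimal edge subsets forming cycles...
Total circuits found: 7.

7


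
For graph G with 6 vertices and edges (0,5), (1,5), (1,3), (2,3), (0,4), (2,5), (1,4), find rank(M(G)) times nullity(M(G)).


r(M) = |V| - c = 6 - 1 = 5.
nullity = |E| - r(M) = 7 - 5 = 2.
Product = 5 * 2 = 10.

10


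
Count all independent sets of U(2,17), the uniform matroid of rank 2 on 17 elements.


Independent sets of U(2,17) are all subsets of size <= 2.
Count = C(17,0) + C(17,1) + C(17,2)
     = 1 + 17 + 136
     = 154.

154


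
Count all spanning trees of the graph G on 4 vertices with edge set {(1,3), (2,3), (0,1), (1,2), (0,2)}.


By Kirchhoff's matrix tree theorem, the number of spanning trees equals
the determinant of any cofactor of the Laplacian matrix L.
G has 4 vertices and 5 edges.
Computing the (3 x 3) cofactor determinant gives 8.

8


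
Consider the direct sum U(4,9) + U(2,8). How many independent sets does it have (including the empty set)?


For a direct sum, |I(M1+M2)| = |I(M1)| * |I(M2)|.
|I(U(4,9))| = sum C(9,k) for k=0..4 = 256.
|I(U(2,8))| = sum C(8,k) for k=0..2 = 37.
Total = 256 * 37 = 9472.

9472


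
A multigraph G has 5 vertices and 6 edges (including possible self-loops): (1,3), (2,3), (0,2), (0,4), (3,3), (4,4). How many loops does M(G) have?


In a graphic matroid, a loop is a self-loop edge (u,u) with rank 0.
Examining all 6 edges for self-loops...
Self-loops found: (3,3), (4,4)
Number of loops = 2.

2


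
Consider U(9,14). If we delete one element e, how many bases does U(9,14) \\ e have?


Deleting e from U(9,14) gives U(9,13) since n > r.
Bases of U(9,13) = C(13,9) = 13! / (9! * 4!) = 715.

715


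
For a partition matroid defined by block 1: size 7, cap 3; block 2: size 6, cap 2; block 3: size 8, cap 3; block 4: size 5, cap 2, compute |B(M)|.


A basis picks exactly ci elements from block i.
Number of bases = product of C(|Si|, ci).
= C(7,3) * C(6,2) * C(8,3) * C(5,2)
= 35 * 15 * 56 * 10
= 294000.

294000


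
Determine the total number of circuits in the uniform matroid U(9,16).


In U(9,16), circuits are the (10)-element subsets.
Any set of 10 elements is dependent, and removing any one element gives
an independent set of size 9, so it is a minimal dependent set.
Number of circuits = C(16,10) = 16! / (10! * 6!) = 8008.

8008


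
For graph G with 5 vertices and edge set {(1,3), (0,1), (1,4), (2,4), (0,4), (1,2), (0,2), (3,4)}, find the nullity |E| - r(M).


Cycle rank (nullity) = |E| - r(M) = |E| - (|V| - c).
|E| = 8, |V| = 5, c = 1.
Nullity = 8 - (5 - 1) = 8 - 4 = 4.

4


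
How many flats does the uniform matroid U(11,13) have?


Flats of U(11,13): every subset of size < 11 is a flat, plus E itself.
Count = (13 choose 0) + (13 choose 1) + (13 choose 2) + (13 choose 3) + (13 choose 4) + (13 choose 5) + (13 choose 6) + (13 choose 7) + (13 choose 8) + (13 choose 9) + (13 choose 10) + 1
     = 1 + 13 + 78 + 286 + 715 + 1287 + 1716 + 1716 + 1287 + 715 + 286 + 1
     = 8101.

8101


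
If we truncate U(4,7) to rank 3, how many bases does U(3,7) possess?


Truncating U(4,7) to rank 3 gives U(3,7).
Bases of U(3,7) are all 3-element subsets of 7 elements.
Number of bases = C(7,3) = 7! / (3! * 4!) = 35.

35


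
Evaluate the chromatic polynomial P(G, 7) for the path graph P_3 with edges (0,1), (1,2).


P(P_3, k) = k * (k-1)^(2).
P(7) = 7 * 6^2 = 7 * 36 = 252.

252


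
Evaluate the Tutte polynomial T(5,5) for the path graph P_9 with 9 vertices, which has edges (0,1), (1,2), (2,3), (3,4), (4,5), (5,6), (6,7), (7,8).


A path on 9 vertices is a tree with 8 edges.
T(x,y) = x^(8) for any tree.
T(5,5) = 5^8 = 390625.

390625


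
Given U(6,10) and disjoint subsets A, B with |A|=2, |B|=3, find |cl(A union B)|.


|A union B| = 2 + 3 = 5 (disjoint).
In U(6,10), cl(S) = S if |S| < 6, else cl(S) = E.
Since 5 < 6, cl(A union B) = A union B.
|cl(A union B)| = 5.

5


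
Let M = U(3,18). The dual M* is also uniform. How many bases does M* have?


The dual of U(r,n) is U(n-r, n) = U(15,18).
Bases of U(15,18) are all (15)-element subsets.
|B(M*)| = C(18,15) = 18! / (15! * 3!) = 816.

816
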